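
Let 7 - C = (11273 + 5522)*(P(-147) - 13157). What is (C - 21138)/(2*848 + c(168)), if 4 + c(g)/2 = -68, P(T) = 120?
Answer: 54733821/388 ≈ 1.4107e+5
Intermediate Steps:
c(g) = -144 (c(g) = -8 + 2*(-68) = -8 - 136 = -144)
C = 218956422 (C = 7 - (11273 + 5522)*(120 - 13157) = 7 - 16795*(-13037) = 7 - 1*(-218956415) = 7 + 218956415 = 218956422)
(C - 21138)/(2*848 + c(168)) = (218956422 - 21138)/(2*848 - 144) = 218935284/(1696 - 144) = 218935284/1552 = 218935284*(1/1552) = 54733821/388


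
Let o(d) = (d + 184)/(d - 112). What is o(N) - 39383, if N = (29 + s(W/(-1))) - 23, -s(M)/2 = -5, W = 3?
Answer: -472621/12 ≈ -39385.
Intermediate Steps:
s(M) = 10 (s(M) = -2*(-5) = 10)
N = 16 (N = (29 + 10) - 23 = 39 - 23 = 16)
o(d) = (184 + d)/(-112 + d)
o(N) - 39383 = (184 + 16)/(-112 + 16) - 39383 = 200/(-96) - 39383 = -1/96*200 - 39383 = -25/12 - 39383 = -472621/12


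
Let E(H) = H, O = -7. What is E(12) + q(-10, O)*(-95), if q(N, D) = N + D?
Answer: 1627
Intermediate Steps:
q(N, D) = D + N
E(12) + q(-10, O)*(-95) = 12 + (-7 - 10)*(-95) = 12 - 17*(-95) = 12 + 1615 = 1627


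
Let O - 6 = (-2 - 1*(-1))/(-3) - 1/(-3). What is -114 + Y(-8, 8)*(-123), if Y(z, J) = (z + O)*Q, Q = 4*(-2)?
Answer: -1426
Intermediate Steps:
Q = -8
O = 20/3 (O = 6 + ((-2 - 1*(-1))/(-3) - 1/(-3)) = 6 + ((-2 + 1)*(-⅓) - 1*(-⅓)) = 6 + (-1*(-⅓) + ⅓) = 6 + (⅓ + ⅓) = 6 + ⅔ = 20/3 ≈ 6.6667)
Y(z, J) = -160/3 - 8*z (Y(z, J) = (z + 20/3)*(-8) = (20/3 + z)*(-8) = -160/3 - 8*z)
-114 + Y(-8, 8)*(-123) = -114 + (-160/3 - 8*(-8))*(-123) = -114 + (-160/3 + 64)*(-123) = -114 + (32/3)*(-123) = -114 - 1312 = -1426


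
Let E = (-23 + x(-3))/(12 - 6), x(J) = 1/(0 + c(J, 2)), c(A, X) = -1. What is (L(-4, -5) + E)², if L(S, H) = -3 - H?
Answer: 4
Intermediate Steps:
x(J) = -1 (x(J) = 1/(0 - 1) = 1/(-1) = -1)
E = -4 (E = (-23 - 1)/(12 - 6) = -24/6 = -24*⅙ = -4)
(L(-4, -5) + E)² = ((-3 - 1*(-5)) - 4)² = ((-3 + 5) - 4)² = (2 - 4)² = (-2)² = 4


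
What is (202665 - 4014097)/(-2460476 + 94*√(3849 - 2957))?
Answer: 293060530051/189185445777 + 22392163*√223/189185445777 ≈ 1.5508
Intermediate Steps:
(202665 - 4014097)/(-2460476 + 94*√(3849 - 2957)) = -3811432/(-2460476 + 94*√892) = -3811432/(-2460476 + 94*(2*√223)) = -3811432/(-2460476 + 188*√223)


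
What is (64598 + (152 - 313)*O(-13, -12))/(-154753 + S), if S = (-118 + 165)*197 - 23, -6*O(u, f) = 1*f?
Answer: -64276/145517 ≈ -0.44171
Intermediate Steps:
O(u, f) = -f/6
S = 9236 (S = 47*197 - 23 = 9259 - 23 = 9236)
(64598 + (152 - 313)*O(-13, -12))/(-154753 + S) = (64598 + (152 - 313)*(-⅙*(-12)))/(-154753 + 9236) = (64598 - 161*2)/(-145517) = (64598 - 322)*(-1/145517) = 64276*(-1/145517) = -64276/145517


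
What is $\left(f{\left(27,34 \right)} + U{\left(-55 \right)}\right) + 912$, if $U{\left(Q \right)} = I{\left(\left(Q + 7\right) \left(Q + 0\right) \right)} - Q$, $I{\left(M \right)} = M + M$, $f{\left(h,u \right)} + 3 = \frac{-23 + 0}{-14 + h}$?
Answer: $\frac{81149}{13} \approx 6242.2$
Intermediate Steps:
$f{\left(h,u \right)} = -3 - \frac{23}{-14 + h}$ ($f{\left(h,u \right)} = -3 + \frac{-23 + 0}{-14 + h} = -3 - \frac{23}{-14 + h}$)
$I{\left(M \right)} = 2 M$
$U{\left(Q \right)} = - Q + 2 Q \left(7 + Q\right)$ ($U{\left(Q \right)} = 2 \left(Q + 7\right) \left(Q + 0\right) - Q = 2 \left(7 + Q\right) Q - Q = 2 Q \left(7 + Q\right) - Q = - Q + 2 Q \left(7 + Q\right)$)
$\left(f{\left(27,34 \right)} + U{\left(-55 \right)}\right) + 912 = \left(\frac{19 - 81}{-14 + 27} - 55 \left(13 + 2 \left(-55\right)\right)\right) + 912 = \left(\frac{19 - 81}{13} - 55 \left(13 - 110\right)\right) + 912 = \left(\frac{1}{13} \left(-62\right) - -5335\right) + 912 = \left(- \frac{62}{13} + 5335\right) + 912 = \frac{69293}{13} + 912 = \frac{81149}{13}$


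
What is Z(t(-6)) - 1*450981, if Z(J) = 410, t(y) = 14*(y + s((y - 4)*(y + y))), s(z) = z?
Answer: -450571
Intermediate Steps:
t(y) = 14*y + 28*y*(-4 + y) (t(y) = 14*(y + (y - 4)*(y + y)) = 14*(y + (-4 + y)*(2*y)) = 14*(y + 2*y*(-4 + y)) = 14*y + 28*y*(-4 + y))
Z(t(-6)) - 1*450981 = 410 - 1*450981 = 410 - 450981 = -450571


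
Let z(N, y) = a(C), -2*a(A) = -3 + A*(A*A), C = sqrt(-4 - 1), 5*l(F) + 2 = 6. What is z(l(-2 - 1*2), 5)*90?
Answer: 135 + 225*I*sqrt(5) ≈ 135.0 + 503.12*I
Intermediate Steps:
l(F) = 4/5 (l(F) = -2/5 + (1/5)*6 = -2/5 + 6/5 = 4/5)
C = I*sqrt(5) (C = sqrt(-5) = I*sqrt(5) ≈ 2.2361*I)
a(A) = 3/2 - A**3/2 (a(A) = -(-3 + A*(A*A))/2 = -(-3 + A*A**2)/2 = -(-3 + A**3)/2 = 3/2 - A**3/2)
z(N, y) = 3/2 + 5*I*sqrt(5)/2 (z(N, y) = 3/2 - (-5*I*sqrt(5))/2 = 3/2 - (-5)*I*sqrt(5)/2 = 3/2 + 5*I*sqrt(5)/2)
z(l(-2 - 1*2), 5)*90 = (3/2 + 5*I*sqrt(5)/2)*90 = 135 + 225*I*sqrt(5)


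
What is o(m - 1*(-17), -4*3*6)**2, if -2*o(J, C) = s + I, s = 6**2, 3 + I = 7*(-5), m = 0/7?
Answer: 1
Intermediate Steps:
m = 0 (m = 0*(1/7) = 0)
I = -38 (I = -3 + 7*(-5) = -3 - 35 = -38)
s = 36
o(J, C) = 1 (o(J, C) = -(36 - 38)/2 = -1/2*(-2) = 1)
o(m - 1*(-17), -4*3*6)**2 = 1**2 = 1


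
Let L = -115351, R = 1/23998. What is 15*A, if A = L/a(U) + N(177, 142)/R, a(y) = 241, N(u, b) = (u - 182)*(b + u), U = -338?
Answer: -138372398415/241 ≈ -5.7416e+8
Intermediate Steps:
N(u, b) = (-182 + u)*(b + u)
R = 1/23998 ≈ 4.1670e-5
A = -9224826561/241 (A = -115351/241 + (177² - 182*142 - 182*177 + 142*177)/(1/23998) = -115351*1/241 + (31329 - 25844 - 32214 + 25134)*23998 = -115351/241 - 1595*23998 = -115351/241 - 38276810 = -9224826561/241 ≈ -3.8277e+7)
15*A = 15*(-9224826561/241) = -138372398415/241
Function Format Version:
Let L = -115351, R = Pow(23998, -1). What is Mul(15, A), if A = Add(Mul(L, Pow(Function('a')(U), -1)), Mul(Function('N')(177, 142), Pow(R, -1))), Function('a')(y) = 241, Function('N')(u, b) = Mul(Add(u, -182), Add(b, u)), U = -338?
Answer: Rational(-138372398415, 241) ≈ -5.7416e+8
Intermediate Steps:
Function('N')(u, b) = Mul(Add(-182, u), Add(b, u))
R = Rational(1, 23998) ≈ 4.1670e-5
A = Rational(-9224826561, 241) (A = Add(Mul(-115351, Pow(241, -1)), Mul(Add(Pow(177, 2), Mul(-182, 142), Mul(-182, 177), Mul(142, 177)), Pow(Rational(1, 23998), -1))) = Add(Mul(-115351, Rational(1, 241)), Mul(Add(31329, -25844, -32214, 25134), 23998)) = Add(Rational(-115351, 241), Mul(-1595, 23998)) = Add(Rational(-115351, 241), -38276810) = Rational(-9224826561, 241) ≈ -3.8277e+7)
Mul(15, A) = Mul(15, Rational(-9224826561, 241)) = Rational(-138372398415, 241)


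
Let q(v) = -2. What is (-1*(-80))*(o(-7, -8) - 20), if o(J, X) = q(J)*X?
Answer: -320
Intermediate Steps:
o(J, X) = -2*X
(-1*(-80))*(o(-7, -8) - 20) = (-1*(-80))*(-2*(-8) - 20) = 80*(16 - 20) = 80*(-4) = -320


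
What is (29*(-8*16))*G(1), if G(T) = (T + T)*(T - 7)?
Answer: 44544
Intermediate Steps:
G(T) = 2*T*(-7 + T) (G(T) = (2*T)*(-7 + T) = 2*T*(-7 + T))
(29*(-8*16))*G(1) = (29*(-8*16))*(2*1*(-7 + 1)) = (29*(-128))*(2*1*(-6)) = -3712*(-12) = 44544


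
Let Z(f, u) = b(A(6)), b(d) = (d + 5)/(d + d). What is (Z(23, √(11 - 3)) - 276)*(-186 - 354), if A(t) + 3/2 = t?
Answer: 148470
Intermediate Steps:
A(t) = -3/2 + t
b(d) = (5 + d)/(2*d) (b(d) = (5 + d)/((2*d)) = (5 + d)*(1/(2*d)) = (5 + d)/(2*d))
Z(f, u) = 19/18 (Z(f, u) = (5 + (-3/2 + 6))/(2*(-3/2 + 6)) = (5 + 9/2)/(2*(9/2)) = (½)*(2/9)*(19/2) = 19/18)
(Z(23, √(11 - 3)) - 276)*(-186 - 354) = (19/18 - 276)*(-186 - 354) = -4949/18*(-540) = 148470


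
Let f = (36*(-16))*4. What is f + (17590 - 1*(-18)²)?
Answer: 14962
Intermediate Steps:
f = -2304 (f = -576*4 = -2304)
f + (17590 - 1*(-18)²) = -2304 + (17590 - 1*(-18)²) = -2304 + (17590 - 1*324) = -2304 + (17590 - 324) = -2304 + 17266 = 14962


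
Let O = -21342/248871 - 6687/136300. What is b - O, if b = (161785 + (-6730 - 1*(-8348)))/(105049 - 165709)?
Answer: -43878393130559/17147124795150 ≈ -2.5589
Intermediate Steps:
b = -163403/60660 (b = (161785 + (-6730 + 8348))/(-60660) = (161785 + 1618)*(-1/60660) = 163403*(-1/60660) = -163403/60660 ≈ -2.6938)
O = -1524371659/11307039100 (O = -21342*1/248871 - 6687*1/136300 = -7114/82957 - 6687/136300 = -1524371659/11307039100 ≈ -0.13482)
b - O = -163403/60660 - 1*(-1524371659/11307039100) = -163403/60660 + 1524371659/11307039100 = -43878393130559/17147124795150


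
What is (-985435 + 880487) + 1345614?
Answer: 1240666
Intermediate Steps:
(-985435 + 880487) + 1345614 = -104948 + 1345614 = 1240666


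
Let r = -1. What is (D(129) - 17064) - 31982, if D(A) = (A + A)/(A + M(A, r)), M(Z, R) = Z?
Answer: -49045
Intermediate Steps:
D(A) = 1 (D(A) = (A + A)/(A + A) = (2*A)/((2*A)) = (2*A)*(1/(2*A)) = 1)
(D(129) - 17064) - 31982 = (1 - 17064) - 31982 = -17063 - 31982 = -49045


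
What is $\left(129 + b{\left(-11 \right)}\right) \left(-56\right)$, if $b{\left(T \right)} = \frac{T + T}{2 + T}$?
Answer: $- \frac{66248}{9} \approx -7360.9$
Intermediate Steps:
$b{\left(T \right)} = \frac{2 T}{2 + T}$
$\left(129 + b{\left(-11 \right)}\right) \left(-56\right) = \left(129 + 2 \left(-11\right) \frac{1}{2 - 11}\right) \left(-56\right) = \left(129 + 2 \left(-11\right) \frac{1}{-9}\right) \left(-56\right) = \left(129 + 2 \left(-11\right) \left(- \frac{1}{9}\right)\right) \left(-56\right) = \left(129 + \frac{22}{9}\right) \left(-56\right) = \frac{1183}{9} \left(-56\right) = - \frac{66248}{9}$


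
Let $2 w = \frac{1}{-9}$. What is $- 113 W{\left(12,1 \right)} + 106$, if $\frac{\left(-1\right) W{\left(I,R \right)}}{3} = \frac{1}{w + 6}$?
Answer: $\frac{17444}{107} \approx 163.03$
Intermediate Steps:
$w = - \frac{1}{18}$ ($w = \frac{1}{2 \left(-9\right)} = \frac{1}{2} \left(- \frac{1}{9}\right) = - \frac{1}{18} \approx -0.055556$)
$W{\left(I,R \right)} = - \frac{54}{107}$ ($W{\left(I,R \right)} = - \frac{3}{- \frac{1}{18} + 6} = - \frac{3}{\frac{107}{18}} = \left(-3\right) \frac{18}{107} = - \frac{54}{107}$)
$- 113 W{\left(12,1 \right)} + 106 = \left(-113\right) \left(- \frac{54}{107}\right) + 106 = \frac{6102}{107} + 106 = \frac{17444}{107}$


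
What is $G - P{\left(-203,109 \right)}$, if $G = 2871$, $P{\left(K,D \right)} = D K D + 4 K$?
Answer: $2415526$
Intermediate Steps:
$P{\left(K,D \right)} = 4 K + K D^{2}$ ($P{\left(K,D \right)} = K D^{2} + 4 K = 4 K + K D^{2}$)
$G - P{\left(-203,109 \right)} = 2871 - - 203 \left(4 + 109^{2}\right) = 2871 - - 203 \left(4 + 11881\right) = 2871 - \left(-203\right) 11885 = 2871 - -2412655 = 2871 + 2412655 = 2415526$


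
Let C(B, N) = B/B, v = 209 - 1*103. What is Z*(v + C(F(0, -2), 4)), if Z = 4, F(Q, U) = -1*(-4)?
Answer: 428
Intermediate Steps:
F(Q, U) = 4
v = 106 (v = 209 - 103 = 106)
C(B, N) = 1
Z*(v + C(F(0, -2), 4)) = 4*(106 + 1) = 4*107 = 428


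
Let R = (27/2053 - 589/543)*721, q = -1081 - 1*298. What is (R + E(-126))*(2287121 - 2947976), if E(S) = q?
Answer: 528365713948345/371593 ≈ 1.4219e+9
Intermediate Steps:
q = -1379 (q = -1081 - 298 = -1379)
E(S) = -1379
R = -861274876/1114779 (R = (27*(1/2053) - 589*1/543)*721 = (27/2053 - 589/543)*721 = -1194556/1114779*721 = -861274876/1114779 ≈ -772.60)
(R + E(-126))*(2287121 - 2947976) = (-861274876/1114779 - 1379)*(2287121 - 2947976) = -2398555117/1114779*(-660855) = 528365713948345/371593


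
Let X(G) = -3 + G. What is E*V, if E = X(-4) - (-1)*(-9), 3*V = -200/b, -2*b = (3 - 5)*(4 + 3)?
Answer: 3200/21 ≈ 152.38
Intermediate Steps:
b = 7 (b = -(3 - 5)*(4 + 3)/2 = -(-1)*7 = -½*(-14) = 7)
V = -200/21 (V = (-200/7)/3 = (-200*⅐)/3 = (⅓)*(-200/7) = -200/21 ≈ -9.5238)
E = -16 (E = (-3 - 4) - (-1)*(-9) = -7 - 1*9 = -7 - 9 = -16)
E*V = -16*(-200/21) = 3200/21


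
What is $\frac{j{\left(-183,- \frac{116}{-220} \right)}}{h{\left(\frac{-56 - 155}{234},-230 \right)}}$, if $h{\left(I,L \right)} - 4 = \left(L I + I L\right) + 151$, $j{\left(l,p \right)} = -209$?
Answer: $- \frac{24453}{66665} \approx -0.3668$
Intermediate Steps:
$h{\left(I,L \right)} = 155 + 2 I L$ ($h{\left(I,L \right)} = 4 + \left(\left(L I + I L\right) + 151\right) = 4 + \left(\left(I L + I L\right) + 151\right) = 4 + \left(2 I L + 151\right) = 4 + \left(151 + 2 I L\right) = 155 + 2 I L$)
$\frac{j{\left(-183,- \frac{116}{-220} \right)}}{h{\left(\frac{-56 - 155}{234},-230 \right)}} = - \frac{209}{155 + 2 \frac{-56 - 155}{234} \left(-230\right)} = - \frac{209}{155 + 2 \left(\left(-211\right) \frac{1}{234}\right) \left(-230\right)} = - \frac{209}{155 + 2 \left(- \frac{211}{234}\right) \left(-230\right)} = - \frac{209}{155 + \frac{48530}{117}} = - \frac{209}{\frac{66665}{117}} = \left(-209\right) \frac{117}{66665} = - \frac{24453}{66665}$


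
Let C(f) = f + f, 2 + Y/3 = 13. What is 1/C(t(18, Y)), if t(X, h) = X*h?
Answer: 1/1188 ≈ 0.00084175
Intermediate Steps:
Y = 33 (Y = -6 + 3*13 = -6 + 39 = 33)
C(f) = 2*f
1/C(t(18, Y)) = 1/(2*(18*33)) = 1/(2*594) = 1/1188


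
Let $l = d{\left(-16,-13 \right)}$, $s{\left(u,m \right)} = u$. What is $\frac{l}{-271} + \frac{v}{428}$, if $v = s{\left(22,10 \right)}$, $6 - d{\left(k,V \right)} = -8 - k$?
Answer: $\frac{3409}{57994} \approx 0.058782$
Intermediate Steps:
$d{\left(k,V \right)} = 14 + k$ ($d{\left(k,V \right)} = 6 - \left(-8 - k\right) = 6 + \left(8 + k\right) = 14 + k$)
$v = 22$
$l = -2$ ($l = 14 - 16 = -2$)
$\frac{l}{-271} + \frac{v}{428} = - \frac{2}{-271} + \frac{22}{428} = \left(-2\right) \left(- \frac{1}{271}\right) + 22 \cdot \frac{1}{428} = \frac{2}{271} + \frac{11}{214} = \frac{3409}{57994}$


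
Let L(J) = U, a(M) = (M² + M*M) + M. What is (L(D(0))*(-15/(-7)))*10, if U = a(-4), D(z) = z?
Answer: 600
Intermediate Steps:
a(M) = M + 2*M² (a(M) = (M² + M²) + M = 2*M² + M = M + 2*M²)
U = 28 (U = -4*(1 + 2*(-4)) = -4*(1 - 8) = -4*(-7) = 28)
L(J) = 28
(L(D(0))*(-15/(-7)))*10 = (28*(-15/(-7)))*10 = (28*(-15*(-⅐)))*10 = (28*(15/7))*10 = 60*10 = 600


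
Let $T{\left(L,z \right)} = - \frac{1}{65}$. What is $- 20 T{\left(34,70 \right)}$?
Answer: $\frac{4}{13} \approx 0.30769$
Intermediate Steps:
$T{\left(L,z \right)} = - \frac{1}{65}$ ($T{\left(L,z \right)} = \left(-1\right) \frac{1}{65} = - \frac{1}{65}$)
$- 20 T{\left(34,70 \right)} = \left(-20\right) \left(- \frac{1}{65}\right) = \frac{4}{13}$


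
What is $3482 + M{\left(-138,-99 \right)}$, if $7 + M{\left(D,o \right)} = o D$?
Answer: $17137$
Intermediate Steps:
$M{\left(D,o \right)} = -7 + D o$ ($M{\left(D,o \right)} = -7 + o D = -7 + D o$)
$3482 + M{\left(-138,-99 \right)} = 3482 - -13655 = 3482 + \left(-7 + 13662\right) = 3482 + 13655 = 17137$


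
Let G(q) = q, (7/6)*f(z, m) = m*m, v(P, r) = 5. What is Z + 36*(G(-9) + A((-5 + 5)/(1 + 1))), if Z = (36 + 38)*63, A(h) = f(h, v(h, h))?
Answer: 35766/7 ≈ 5109.4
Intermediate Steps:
f(z, m) = 6*m²/7 (f(z, m) = 6*(m*m)/7 = 6*m²/7)
A(h) = 150/7 (A(h) = (6/7)*5² = (6/7)*25 = 150/7)
Z = 4662 (Z = 74*63 = 4662)
Z + 36*(G(-9) + A((-5 + 5)/(1 + 1))) = 4662 + 36*(-9 + 150/7) = 4662 + 36*(87/7) = 4662 + 3132/7 = 35766/7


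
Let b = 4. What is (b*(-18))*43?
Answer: -3096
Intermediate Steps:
(b*(-18))*43 = (4*(-18))*43 = -72*43 = -3096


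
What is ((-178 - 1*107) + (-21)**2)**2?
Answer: 24336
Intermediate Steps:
((-178 - 1*107) + (-21)**2)**2 = ((-178 - 107) + 441)**2 = (-285 + 441)**2 = 156**2 = 24336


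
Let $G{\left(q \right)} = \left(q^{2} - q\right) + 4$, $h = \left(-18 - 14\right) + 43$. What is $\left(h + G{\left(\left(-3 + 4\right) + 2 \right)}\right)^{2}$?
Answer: $441$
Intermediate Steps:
$h = 11$ ($h = -32 + 43 = 11$)
$G{\left(q \right)} = 4 + q^{2} - q$
$\left(h + G{\left(\left(-3 + 4\right) + 2 \right)}\right)^{2} = \left(11 + \left(4 + \left(\left(-3 + 4\right) + 2\right)^{2} - \left(\left(-3 + 4\right) + 2\right)\right)\right)^{2} = \left(11 + \left(4 + \left(1 + 2\right)^{2} - \left(1 + 2\right)\right)\right)^{2} = \left(11 + \left(4 + 3^{2} - 3\right)\right)^{2} = \left(11 + \left(4 + 9 - 3\right)\right)^{2} = \left(11 + 10\right)^{2} = 21^{2} = 441$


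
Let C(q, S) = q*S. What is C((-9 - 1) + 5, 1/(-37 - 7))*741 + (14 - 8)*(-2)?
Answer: 3177/44 ≈ 72.205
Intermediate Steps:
C(q, S) = S*q
C((-9 - 1) + 5, 1/(-37 - 7))*741 + (14 - 8)*(-2) = (((-9 - 1) + 5)/(-37 - 7))*741 + (14 - 8)*(-2) = ((-10 + 5)/(-44))*741 + 6*(-2) = -1/44*(-5)*741 - 12 = (5/44)*741 - 12 = 3705/44 - 12 = 3177/44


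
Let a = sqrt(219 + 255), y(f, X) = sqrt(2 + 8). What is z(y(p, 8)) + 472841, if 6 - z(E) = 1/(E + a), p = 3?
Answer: (-1 + 472847*sqrt(10) + 472847*sqrt(474))/(sqrt(10) + sqrt(474)) ≈ 4.7285e+5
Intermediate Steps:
y(f, X) = sqrt(10)
a = sqrt(474) ≈ 21.772
z(E) = 6 - 1/(E + sqrt(474))
z(y(p, 8)) + 472841 = (-1 + 6*sqrt(10) + 6*sqrt(474))/(sqrt(10) + sqrt(474)) + 472841 = 472841 + (-1 + 6*sqrt(10) + 6*sqrt(474))/(sqrt(10) + sqrt(474))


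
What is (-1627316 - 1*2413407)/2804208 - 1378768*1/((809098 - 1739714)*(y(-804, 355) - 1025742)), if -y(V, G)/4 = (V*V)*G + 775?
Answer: -215971558187668497785/149881387703313740496 ≈ -1.4410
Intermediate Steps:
y(V, G) = -3100 - 4*G*V² (y(V, G) = -4*((V*V)*G + 775) = -4*(V²*G + 775) = -4*(G*V² + 775) = -4*(775 + G*V²) = -3100 - 4*G*V²)
(-1627316 - 1*2413407)/2804208 - 1378768*1/((809098 - 1739714)*(y(-804, 355) - 1025742)) = (-1627316 - 1*2413407)/2804208 - 1378768*1/((809098 - 1739714)*((-3100 - 4*355*(-804)²) - 1025742)) = (-1627316 - 2413407)*(1/2804208) - 1378768*(-1/(930616*((-3100 - 4*355*646416) - 1025742))) = -4040723*1/2804208 - 1378768*(-1/(930616*((-3100 - 917910720) - 1025742))) = -4040723/2804208 - 1378768*(-1/(930616*(-917913820 - 1025742))) = -4040723/2804208 - 1378768/((-930616*(-918939562))) = -4040723/2804208 - 1378768/855179859430192 = -4040723/2804208 - 1378768*1/855179859430192 = -4040723/2804208 - 86173/53448741214387 = -215971558187668497785/149881387703313740496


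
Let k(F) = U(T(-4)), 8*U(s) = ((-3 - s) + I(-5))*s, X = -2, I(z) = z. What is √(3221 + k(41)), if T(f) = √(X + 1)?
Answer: √(51538 - 16*I)/4 ≈ 56.755 - 0.0088098*I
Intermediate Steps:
T(f) = I (T(f) = √(-2 + 1) = √(-1) = I)
U(s) = s*(-8 - s)/8 (U(s) = (((-3 - s) - 5)*s)/8 = ((-8 - s)*s)/8 = (s*(-8 - s))/8 = s*(-8 - s)/8)
k(F) = -I*(8 + I)/8
√(3221 + k(41)) = √(3221 + (⅛ - I)) = √(25769/8 - I)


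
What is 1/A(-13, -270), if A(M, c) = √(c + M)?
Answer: -I*√283/283 ≈ -0.059444*I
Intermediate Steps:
A(M, c) = √(M + c)
1/A(-13, -270) = 1/(√(-13 - 270)) = 1/(√(-283)) = 1/(I*√283) = -I*√283/283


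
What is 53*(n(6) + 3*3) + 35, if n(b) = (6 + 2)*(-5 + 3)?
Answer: -336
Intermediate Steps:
n(b) = -16 (n(b) = 8*(-2) = -16)
53*(n(6) + 3*3) + 35 = 53*(-16 + 3*3) + 35 = 53*(-16 + 9) + 35 = 53*(-7) + 35 = -371 + 35 = -336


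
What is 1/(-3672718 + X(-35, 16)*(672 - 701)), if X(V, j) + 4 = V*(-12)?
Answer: -1/3684782 ≈ -2.7139e-7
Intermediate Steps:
X(V, j) = -4 - 12*V (X(V, j) = -4 + V*(-12) = -4 - 12*V)
1/(-3672718 + X(-35, 16)*(672 - 701)) = 1/(-3672718 + (-4 - 12*(-35))*(672 - 701)) = 1/(-3672718 + (-4 + 420)*(-29)) = 1/(-3672718 + 416*(-29)) = 1/(-3672718 - 12064) = 1/(-3684782) = -1/3684782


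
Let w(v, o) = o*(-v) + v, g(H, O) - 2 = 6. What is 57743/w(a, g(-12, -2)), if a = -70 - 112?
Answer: 8249/182 ≈ 45.324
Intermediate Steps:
a = -182
g(H, O) = 8 (g(H, O) = 2 + 6 = 8)
w(v, o) = v - o*v (w(v, o) = -o*v + v = v - o*v)
57743/w(a, g(-12, -2)) = 57743/((-182*(1 - 1*8))) = 57743/((-182*(1 - 8))) = 57743/((-182*(-7))) = 57743/1274 = 57743*(1/1274) = 8249/182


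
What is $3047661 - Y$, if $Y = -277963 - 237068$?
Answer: $3562692$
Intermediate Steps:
$Y = -515031$
$3047661 - Y = 3047661 - -515031 = 3047661 + 515031 = 3562692$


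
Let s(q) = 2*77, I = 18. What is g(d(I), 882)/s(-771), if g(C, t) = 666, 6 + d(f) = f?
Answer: 333/77 ≈ 4.3247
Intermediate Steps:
d(f) = -6 + f
s(q) = 154
g(d(I), 882)/s(-771) = 666/154 = 666*(1/154) = 333/77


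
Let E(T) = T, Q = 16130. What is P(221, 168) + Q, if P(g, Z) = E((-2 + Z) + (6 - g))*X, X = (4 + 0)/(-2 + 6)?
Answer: 16081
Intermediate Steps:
X = 1 (X = 4/4 = 4*(1/4) = 1)
P(g, Z) = 4 + Z - g (P(g, Z) = ((-2 + Z) + (6 - g))*1 = (4 + Z - g)*1 = 4 + Z - g)
P(221, 168) + Q = (4 + 168 - 1*221) + 16130 = (4 + 168 - 221) + 16130 = -49 + 16130 = 16081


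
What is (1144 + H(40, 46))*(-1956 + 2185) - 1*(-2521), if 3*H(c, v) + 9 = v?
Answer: 801964/3 ≈ 2.6732e+5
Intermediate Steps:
H(c, v) = -3 + v/3
(1144 + H(40, 46))*(-1956 + 2185) - 1*(-2521) = (1144 + (-3 + (1/3)*46))*(-1956 + 2185) - 1*(-2521) = (1144 + (-3 + 46/3))*229 + 2521 = (1144 + 37/3)*229 + 2521 = (3469/3)*229 + 2521 = 794401/3 + 2521 = 801964/3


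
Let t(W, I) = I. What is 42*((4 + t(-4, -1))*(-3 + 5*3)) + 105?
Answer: 1617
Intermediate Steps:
42*((4 + t(-4, -1))*(-3 + 5*3)) + 105 = 42*((4 - 1)*(-3 + 5*3)) + 105 = 42*(3*(-3 + 15)) + 105 = 42*(3*12) + 105 = 42*36 + 105 = 1512 + 105 = 1617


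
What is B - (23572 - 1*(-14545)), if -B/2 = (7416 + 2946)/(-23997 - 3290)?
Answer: -1040077855/27287 ≈ -38116.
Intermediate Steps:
B = 20724/27287 (B = -2*(7416 + 2946)/(-23997 - 3290) = -20724/(-27287) = -20724*(-1)/27287 = -2*(-10362/27287) = 20724/27287 ≈ 0.75948)
B - (23572 - 1*(-14545)) = 20724/27287 - (23572 - 1*(-14545)) = 20724/27287 - (23572 + 14545) = 20724/27287 - 1*38117 = 20724/27287 - 38117 = -1040077855/27287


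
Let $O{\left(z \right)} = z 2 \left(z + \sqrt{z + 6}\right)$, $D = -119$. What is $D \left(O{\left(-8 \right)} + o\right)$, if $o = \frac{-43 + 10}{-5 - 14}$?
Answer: $- \frac{293335}{19} + 1904 i \sqrt{2} \approx -15439.0 + 2692.7 i$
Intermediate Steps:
$o = \frac{33}{19}$ ($o = - \frac{33}{-19} = \left(-33\right) \left(- \frac{1}{19}\right) = \frac{33}{19} \approx 1.7368$)
$O{\left(z \right)} = 2 z \left(z + \sqrt{6 + z}\right)$
$D \left(O{\left(-8 \right)} + o\right) = - 119 \left(2 \left(-8\right) \left(-8 + \sqrt{6 - 8}\right) + \frac{33}{19}\right) = - 119 \left(2 \left(-8\right) \left(-8 + \sqrt{-2}\right) + \frac{33}{19}\right) = - 119 \left(2 \left(-8\right) \left(-8 + i \sqrt{2}\right) + \frac{33}{19}\right) = - 119 \left(\left(128 - 16 i \sqrt{2}\right) + \frac{33}{19}\right) = - 119 \left(\frac{2465}{19} - 16 i \sqrt{2}\right) = - \frac{293335}{19} + 1904 i \sqrt{2}$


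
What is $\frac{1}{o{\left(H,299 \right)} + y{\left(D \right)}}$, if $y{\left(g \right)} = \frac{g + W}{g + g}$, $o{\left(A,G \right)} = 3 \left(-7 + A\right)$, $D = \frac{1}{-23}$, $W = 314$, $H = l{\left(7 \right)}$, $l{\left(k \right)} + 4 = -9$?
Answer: $- \frac{2}{7341} \approx -0.00027244$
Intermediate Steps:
$l{\left(k \right)} = -13$ ($l{\left(k \right)} = -4 - 9 = -13$)
$H = -13$
$D = - \frac{1}{23} \approx -0.043478$
$o{\left(A,G \right)} = -21 + 3 A$
$y{\left(g \right)} = \frac{314 + g}{2 g}$ ($y{\left(g \right)} = \frac{g + 314}{g + g} = \frac{314 + g}{2 g}$)
$\frac{1}{o{\left(H,299 \right)} + y{\left(D \right)}} = \frac{1}{\left(-21 + 3 \left(-13\right)\right) + \frac{314 - \frac{1}{23}}{2 \left(- \frac{1}{23}\right)}} = \frac{1}{\left(-21 - 39\right) + \frac{1}{2} \left(-23\right) \frac{7221}{23}} = \frac{1}{-60 - \frac{7221}{2}} = \frac{1}{- \frac{7341}{2}} = - \frac{2}{7341}$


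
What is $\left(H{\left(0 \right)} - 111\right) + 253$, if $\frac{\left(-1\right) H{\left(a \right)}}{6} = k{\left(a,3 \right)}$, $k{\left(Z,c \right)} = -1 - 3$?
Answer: $166$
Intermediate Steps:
$k{\left(Z,c \right)} = -4$
$H{\left(a \right)} = 24$ ($H{\left(a \right)} = \left(-6\right) \left(-4\right) = 24$)
$\left(H{\left(0 \right)} - 111\right) + 253 = \left(24 - 111\right) + 253 = -87 + 253 = 166$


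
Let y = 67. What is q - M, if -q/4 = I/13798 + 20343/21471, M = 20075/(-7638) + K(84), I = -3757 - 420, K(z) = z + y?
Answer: -56928770447533/377134980234 ≈ -150.95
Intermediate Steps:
K(z) = 67 + z (K(z) = z + 67 = 67 + z)
I = -4177
M = 1133263/7638 (M = 20075/(-7638) + (67 + 84) = 20075*(-1/7638) + 151 = -20075/7638 + 151 = 1133263/7638 ≈ 148.37)
q = -127338898/49376143 (q = -4*(-4177/13798 + 20343/21471) = -4*(-4177*1/13798 + 20343*(1/21471)) = -4*(-4177/13798 + 6781/7157) = -4*63669449/98752286 = -127338898/49376143 ≈ -2.5790)
q - M = -127338898/49376143 - 1*1133263/7638 = -127338898/49376143 - 1133263/7638 = -56928770447533/377134980234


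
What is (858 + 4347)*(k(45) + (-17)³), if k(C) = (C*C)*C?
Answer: 448733460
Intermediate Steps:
k(C) = C³ (k(C) = C²*C = C³)
(858 + 4347)*(k(45) + (-17)³) = (858 + 4347)*(45³ + (-17)³) = 5205*(91125 - 4913) = 5205*86212 = 448733460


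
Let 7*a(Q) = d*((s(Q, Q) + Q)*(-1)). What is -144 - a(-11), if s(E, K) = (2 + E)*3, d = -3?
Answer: -894/7 ≈ -127.71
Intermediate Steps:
s(E, K) = 6 + 3*E
a(Q) = 18/7 + 12*Q/7 (a(Q) = (-3*((6 + 3*Q) + Q)*(-1))/7 = (-3*(6 + 4*Q)*(-1))/7 = (-3*(-6 - 4*Q))/7 = (18 + 12*Q)/7 = 18/7 + 12*Q/7)
-144 - a(-11) = -144 - (18/7 + (12/7)*(-11)) = -144 - (18/7 - 132/7) = -144 - 1*(-114/7) = -144 + 114/7 = -894/7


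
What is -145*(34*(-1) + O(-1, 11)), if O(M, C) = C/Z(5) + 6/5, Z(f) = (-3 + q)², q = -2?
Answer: 23461/5 ≈ 4692.2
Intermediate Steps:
Z(f) = 25 (Z(f) = (-3 - 2)² = (-5)² = 25)
O(M, C) = 6/5 + C/25 (O(M, C) = C/25 + 6/5 = 6/5 + C/25)
-145*(34*(-1) + O(-1, 11)) = -145*(34*(-1) + (6/5 + (1/25)*11)) = -145*(-34 + (6/5 + 11/25)) = -145*(-34 + 41/25) = -145*(-809/25) = 23461/5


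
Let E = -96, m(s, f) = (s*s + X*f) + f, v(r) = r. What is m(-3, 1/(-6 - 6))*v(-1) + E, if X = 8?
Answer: -417/4 ≈ -104.25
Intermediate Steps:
m(s, f) = s² + 9*f (m(s, f) = (s*s + 8*f) + f = (s² + 8*f) + f = s² + 9*f)
m(-3, 1/(-6 - 6))*v(-1) + E = ((-3)² + 9/(-6 - 6))*(-1) - 96 = (9 + 9/(-12))*(-1) - 96 = (9 + 9*(-1/12))*(-1) - 96 = (9 - ¾)*(-1) - 96 = (33/4)*(-1) - 96 = -33/4 - 96 = -417/4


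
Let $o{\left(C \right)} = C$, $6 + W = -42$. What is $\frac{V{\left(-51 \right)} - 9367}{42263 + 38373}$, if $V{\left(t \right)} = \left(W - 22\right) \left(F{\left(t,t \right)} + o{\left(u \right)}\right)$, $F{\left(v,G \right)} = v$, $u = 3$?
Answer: $- \frac{6007}{80636} \approx -0.074495$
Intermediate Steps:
$W = -48$ ($W = -6 - 42 = -48$)
$V{\left(t \right)} = -210 - 70 t$ ($V{\left(t \right)} = \left(-48 - 22\right) \left(t + 3\right) = - 70 \left(3 + t\right) = -210 - 70 t$)
$\frac{V{\left(-51 \right)} - 9367}{42263 + 38373} = \frac{\left(-210 - -3570\right) - 9367}{42263 + 38373} = \frac{\left(-210 + 3570\right) - 9367}{80636} = \left(3360 - 9367\right) \frac{1}{80636} = \left(-6007\right) \frac{1}{80636} = - \frac{6007}{80636}$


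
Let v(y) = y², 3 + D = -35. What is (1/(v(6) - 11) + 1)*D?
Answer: -988/25 ≈ -39.520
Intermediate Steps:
D = -38 (D = -3 - 35 = -38)
(1/(v(6) - 11) + 1)*D = (1/(6² - 11) + 1)*(-38) = (1/(36 - 11) + 1)*(-38) = (1/25 + 1)*(-38) = (26/25)*(-38) = -988/25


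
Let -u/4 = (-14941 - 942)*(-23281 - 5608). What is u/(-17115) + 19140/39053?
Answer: 10239609211192/95484585 ≈ 1.0724e+5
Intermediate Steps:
u = -1835375948 (u = -4*(-14941 - 942)*(-23281 - 5608) = -(-63532)*(-28889) = -4*458843987 = -1835375948)
u/(-17115) + 19140/39053 = -1835375948/(-17115) + 19140/39053 = -1835375948*(-1/17115) + 19140*(1/39053) = 262196564/2445 + 19140/39053 = 10239609211192/95484585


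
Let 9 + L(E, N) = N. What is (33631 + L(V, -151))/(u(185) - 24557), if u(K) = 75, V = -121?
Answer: -33471/24482 ≈ -1.3672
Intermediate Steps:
L(E, N) = -9 + N
(33631 + L(V, -151))/(u(185) - 24557) = (33631 + (-9 - 151))/(75 - 24557) = (33631 - 160)/(-24482) = 33471*(-1/24482) = -33471/24482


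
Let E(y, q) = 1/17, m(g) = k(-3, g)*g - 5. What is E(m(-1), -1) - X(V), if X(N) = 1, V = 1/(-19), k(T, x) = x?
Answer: -16/17 ≈ -0.94118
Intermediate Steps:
m(g) = -5 + g² (m(g) = g*g - 5 = g² - 5 = -5 + g²)
E(y, q) = 1/17
V = -1/19 ≈ -0.052632
E(m(-1), -1) - X(V) = 1/17 - 1*1 = 1/17 - 1 = -16/17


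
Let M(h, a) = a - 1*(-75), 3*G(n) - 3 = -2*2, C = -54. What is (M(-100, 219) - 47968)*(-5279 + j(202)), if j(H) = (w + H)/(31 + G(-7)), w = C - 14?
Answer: 5783642821/23 ≈ 2.5146e+8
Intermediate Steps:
G(n) = -1/3 (G(n) = 1 + (-2*2)/3 = 1 + (1/3)*(-4) = 1 - 4/3 = -1/3)
w = -68 (w = -54 - 14 = -68)
M(h, a) = 75 + a (M(h, a) = a + 75 = 75 + a)
j(H) = -51/23 + 3*H/92 (j(H) = (-68 + H)/(31 - 1/3) = (-68 + H)/(92/3) = (-68 + H)*(3/92) = -51/23 + 3*H/92)
(M(-100, 219) - 47968)*(-5279 + j(202)) = ((75 + 219) - 47968)*(-5279 + (-51/23 + (3/92)*202)) = (294 - 47968)*(-5279 + (-51/23 + 303/46)) = -47674*(-5279 + 201/46) = -47674*(-242633/46) = 5783642821/23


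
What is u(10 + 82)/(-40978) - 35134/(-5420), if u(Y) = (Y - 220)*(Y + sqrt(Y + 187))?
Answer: 375886743/55525190 + 192*sqrt(31)/20489 ≈ 6.8218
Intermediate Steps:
u(Y) = (-220 + Y)*(Y + sqrt(187 + Y))
u(10 + 82)/(-40978) - 35134/(-5420) = ((10 + 82)**2 - 220*(10 + 82) - 220*sqrt(187 + (10 + 82)) + (10 + 82)*sqrt(187 + (10 + 82)))/(-40978) - 35134/(-5420) = (92**2 - 220*92 - 220*sqrt(187 + 92) + 92*sqrt(187 + 92))*(-1/40978) - 35134*(-1/5420) = (8464 - 20240 - 660*sqrt(31) + 92*sqrt(279))*(-1/40978) + 17567/2710 = (8464 - 20240 - 660*sqrt(31) + 92*(3*sqrt(31)))*(-1/40978) + 17567/2710 = (8464 - 20240 - 660*sqrt(31) + 276*sqrt(31))*(-1/40978) + 17567/2710 = (-11776 - 384*sqrt(31))*(-1/40978) + 17567/2710 = (5888/20489 + 192*sqrt(31)/20489) + 17567/2710 = 375886743/55525190 + 192*sqrt(31)/20489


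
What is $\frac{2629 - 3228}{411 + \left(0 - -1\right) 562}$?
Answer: $- \frac{599}{973} \approx -0.61562$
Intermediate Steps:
$\frac{2629 - 3228}{411 + \left(0 - -1\right) 562} = - \frac{599}{411 + \left(0 + 1\right) 562} = - \frac{599}{411 + 1 \cdot 562} = - \frac{599}{411 + 562} = - \frac{599}{973}$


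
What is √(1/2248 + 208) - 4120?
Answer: -4120 + √262782770/1124 ≈ -4105.6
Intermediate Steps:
√(1/2248 + 208) - 4120 = √(467585/2248) - 4120 = √262782770/1124 - 4120 = -4120 + √262782770/1124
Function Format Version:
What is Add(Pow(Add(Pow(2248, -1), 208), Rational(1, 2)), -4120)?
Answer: Add(-4120, Mul(Rational(1, 1124), Pow(262782770, Rational(1, 2)))) ≈ -4105.6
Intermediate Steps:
Add(Pow(Add(Pow(2248, -1), 208), Rational(1, 2)), -4120) = Add(Pow(Add(Rational(1, 2248), 208), Rational(1, 2)), -4120) = Add(Pow(Rational(467585, 2248), Rational(1, 2)), -4120) = Add(Mul(Rational(1, 1124), Pow(262782770, Rational(1, 2))), -4120) = Add(-4120, Mul(Rational(1, 1124), Pow(262782770, Rational(1, 2))))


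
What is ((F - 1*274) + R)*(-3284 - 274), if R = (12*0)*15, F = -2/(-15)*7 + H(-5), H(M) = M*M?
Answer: 4413106/5 ≈ 8.8262e+5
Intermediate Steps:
H(M) = M²
F = 389/15 (F = -2/(-15)*7 + (-5)² = -2*(-1/15)*7 + 25 = (2/15)*7 + 25 = 14/15 + 25 = 389/15 ≈ 25.933)
R = 0 (R = 0*15 = 0)
((F - 1*274) + R)*(-3284 - 274) = ((389/15 - 1*274) + 0)*(-3284 - 274) = ((389/15 - 274) + 0)*(-3558) = (-3721/15 + 0)*(-3558) = -3721/15*(-3558) = 4413106/5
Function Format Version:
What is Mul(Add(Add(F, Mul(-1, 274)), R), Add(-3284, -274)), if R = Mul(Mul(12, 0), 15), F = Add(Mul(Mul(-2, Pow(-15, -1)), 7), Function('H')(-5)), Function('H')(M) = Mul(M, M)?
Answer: Rational(4413106, 5) ≈ 8.8262e+5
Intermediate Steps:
Function('H')(M) = Pow(M, 2)
F = Rational(389, 15) (F = Add(Mul(Mul(-2, Pow(-15, -1)), 7), Pow(-5, 2)) = Add(Mul(Mul(-2, Rational(-1, 15)), 7), 25) = Add(Mul(Rational(2, 15), 7), 25) = Add(Rational(14, 15), 25) = Rational(389, 15) ≈ 25.933)
R = 0 (R = Mul(0, 15) = 0)
Mul(Add(Add(F, Mul(-1, 274)), R), Add(-3284, -274)) = Mul(Add(Add(Rational(389, 15), Mul(-1, 274)), 0), Add(-3284, -274)) = Mul(Add(Add(Rational(389, 15), -274), 0), -3558) = Mul(Add(Rational(-3721, 15), 0), -3558) = Mul(Rational(-3721, 15), -3558) = Rational(4413106, 5)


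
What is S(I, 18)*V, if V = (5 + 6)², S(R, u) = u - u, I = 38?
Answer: 0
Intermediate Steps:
S(R, u) = 0
V = 121 (V = 11² = 121)
S(I, 18)*V = 0*121 = 0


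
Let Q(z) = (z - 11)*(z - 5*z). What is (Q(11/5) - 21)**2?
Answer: 1990921/625 ≈ 3185.5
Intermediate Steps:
Q(z) = -4*z*(-11 + z) (Q(z) = (-11 + z)*(-4*z) = -4*z*(-11 + z))
(Q(11/5) - 21)**2 = (4*(11/5)*(11 - 11/5) - 21)**2 = (4*(11/5)*(44/5) - 21)**2 = (1936/25 - 21)**2 = (1411/25)**2 = 1990921/625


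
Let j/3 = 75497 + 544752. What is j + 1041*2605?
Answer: 4572552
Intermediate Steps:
j = 1860747 (j = 3*(75497 + 544752) = 3*620249 = 1860747)
j + 1041*2605 = 1860747 + 1041*2605 = 1860747 + 2711805 = 4572552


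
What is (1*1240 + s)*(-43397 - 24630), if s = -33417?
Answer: 2188904779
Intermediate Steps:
(1*1240 + s)*(-43397 - 24630) = (1*1240 - 33417)*(-43397 - 24630) = (1240 - 33417)*(-68027) = -32177*(-68027) = 2188904779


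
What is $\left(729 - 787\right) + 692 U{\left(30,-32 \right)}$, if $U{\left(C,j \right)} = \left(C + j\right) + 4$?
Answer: $1326$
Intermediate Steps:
$U{\left(C,j \right)} = 4 + C + j$
$\left(729 - 787\right) + 692 U{\left(30,-32 \right)} = \left(729 - 787\right) + 692 \left(4 + 30 - 32\right) = \left(729 - 787\right) + 692 \cdot 2 = -58 + 1384 = 1326$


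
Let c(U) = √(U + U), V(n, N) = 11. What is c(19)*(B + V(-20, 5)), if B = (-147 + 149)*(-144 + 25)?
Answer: -227*√38 ≈ -1399.3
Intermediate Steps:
B = -238 (B = 2*(-119) = -238)
c(U) = √2*√U (c(U) = √(2*U) = √2*√U)
c(19)*(B + V(-20, 5)) = (√2*√19)*(-238 + 11) = √38*(-227) = -227*√38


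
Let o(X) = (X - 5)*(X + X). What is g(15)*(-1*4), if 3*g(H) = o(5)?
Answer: 0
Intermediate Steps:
o(X) = 2*X*(-5 + X) (o(X) = (-5 + X)*(2*X) = 2*X*(-5 + X))
g(H) = 0 (g(H) = (2*5*(-5 + 5))/3 = (2*5*0)/3 = (1/3)*0 = 0)
g(15)*(-1*4) = 0*(-1*4) = 0*(-4) = 0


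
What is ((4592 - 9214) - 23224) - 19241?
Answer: -47087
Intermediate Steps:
((4592 - 9214) - 23224) - 19241 = (-4622 - 23224) - 19241 = -27846 - 19241 = -47087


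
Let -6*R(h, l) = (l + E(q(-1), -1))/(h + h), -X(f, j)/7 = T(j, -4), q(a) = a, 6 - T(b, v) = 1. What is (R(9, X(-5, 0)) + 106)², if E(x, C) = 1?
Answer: 32959081/2916 ≈ 11303.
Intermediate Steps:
T(b, v) = 5 (T(b, v) = 6 - 1*1 = 6 - 1 = 5)
X(f, j) = -35 (X(f, j) = -7*5 = -35)
R(h, l) = -(1 + l)/(12*h) (R(h, l) = -(l + 1)/(6*(h + h)) = -(1 + l)/(6*(2*h)) = -(1 + l)*1/(2*h)/6 = -(1 + l)/(12*h))
(R(9, X(-5, 0)) + 106)² = ((1/12)*(-1 - 1*(-35))/9 + 106)² = ((1/12)*(⅑)*(-1 + 35) + 106)² = ((1/12)*(⅑)*34 + 106)² = (17/54 + 106)² = (5741/54)² = 32959081/2916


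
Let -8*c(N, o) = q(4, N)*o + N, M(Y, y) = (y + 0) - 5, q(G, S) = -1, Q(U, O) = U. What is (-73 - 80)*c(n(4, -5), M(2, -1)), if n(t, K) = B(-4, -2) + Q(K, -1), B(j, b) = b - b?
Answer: 153/8 ≈ 19.125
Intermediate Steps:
B(j, b) = 0
n(t, K) = K (n(t, K) = 0 + K = K)
M(Y, y) = -5 + y (M(Y, y) = y - 5 = -5 + y)
c(N, o) = -N/8 + o/8 (c(N, o) = -(-o + N)/8 = -(N - o)/8 = -N/8 + o/8)
(-73 - 80)*c(n(4, -5), M(2, -1)) = (-73 - 80)*(-1/8*(-5) + (-5 - 1)/8) = -153*(5/8 + (1/8)*(-6)) = -153*(5/8 - 3/4) = -153*(-1/8) = 153/8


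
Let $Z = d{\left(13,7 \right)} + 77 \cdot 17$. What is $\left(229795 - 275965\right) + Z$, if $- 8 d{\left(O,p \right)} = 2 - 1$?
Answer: $- \frac{358889}{8} \approx -44861.0$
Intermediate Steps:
$d{\left(O,p \right)} = - \frac{1}{8}$ ($d{\left(O,p \right)} = - \frac{2 - 1}{8} = \left(- \frac{1}{8}\right) 1 = - \frac{1}{8}$)
$Z = \frac{10471}{8}$ ($Z = - \frac{1}{8} + 77 \cdot 17 = - \frac{1}{8} + 1309 = \frac{10471}{8} \approx 1308.9$)
$\left(229795 - 275965\right) + Z = \left(229795 - 275965\right) + \frac{10471}{8} = -46170 + \frac{10471}{8} = - \frac{358889}{8}$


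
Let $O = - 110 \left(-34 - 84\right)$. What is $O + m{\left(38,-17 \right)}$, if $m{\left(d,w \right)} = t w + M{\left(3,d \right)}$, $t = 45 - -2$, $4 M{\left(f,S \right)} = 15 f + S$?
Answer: $\frac{48807}{4} \approx 12202.0$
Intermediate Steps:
$M{\left(f,S \right)} = \frac{S}{4} + \frac{15 f}{4}$ ($M{\left(f,S \right)} = \frac{15 f + S}{4} = \frac{S + 15 f}{4} = \frac{S}{4} + \frac{15 f}{4}$)
$t = 47$ ($t = 45 + 2 = 47$)
$m{\left(d,w \right)} = \frac{45}{4} + 47 w + \frac{d}{4}$ ($m{\left(d,w \right)} = 47 w + \left(\frac{d}{4} + \frac{15}{4} \cdot 3\right) = 47 w + \left(\frac{d}{4} + \frac{45}{4}\right) = 47 w + \left(\frac{45}{4} + \frac{d}{4}\right) = \frac{45}{4} + 47 w + \frac{d}{4}$)
$O = 12980$ ($O = \left(-110\right) \left(-118\right) = 12980$)
$O + m{\left(38,-17 \right)} = 12980 + \left(\frac{45}{4} + 47 \left(-17\right) + \frac{1}{4} \cdot 38\right) = 12980 + \left(\frac{45}{4} - 799 + \frac{19}{2}\right) = 12980 - \frac{3113}{4} = \frac{48807}{4}$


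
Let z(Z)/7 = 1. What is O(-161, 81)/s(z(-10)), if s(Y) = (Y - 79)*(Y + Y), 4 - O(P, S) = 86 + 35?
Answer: 13/112 ≈ 0.11607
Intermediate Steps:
z(Z) = 7 (z(Z) = 7*1 = 7)
O(P, S) = -117 (O(P, S) = 4 - (86 + 35) = 4 - 1*121 = 4 - 121 = -117)
s(Y) = 2*Y*(-79 + Y) (s(Y) = (-79 + Y)*(2*Y) = 2*Y*(-79 + Y))
O(-161, 81)/s(z(-10)) = -117*1/(14*(-79 + 7)) = -117/(2*7*(-72)) = -117/(-1008) = -117*(-1/1008) = 13/112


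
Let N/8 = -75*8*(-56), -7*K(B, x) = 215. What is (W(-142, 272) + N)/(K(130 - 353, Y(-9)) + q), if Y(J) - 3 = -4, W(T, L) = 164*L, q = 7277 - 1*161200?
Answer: -548464/269419 ≈ -2.0357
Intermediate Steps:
q = -153923 (q = 7277 - 161200 = -153923)
Y(J) = -1 (Y(J) = 3 - 4 = -1)
K(B, x) = -215/7 (K(B, x) = -1/7*215 = -215/7)
N = 268800 (N = 8*(-75*8*(-56)) = 8*(-600*(-56)) = 8*33600 = 268800)
(W(-142, 272) + N)/(K(130 - 353, Y(-9)) + q) = (164*272 + 268800)/(-215/7 - 153923) = (44608 + 268800)/(-1077676/7) = 313408*(-7/1077676) = -548464/269419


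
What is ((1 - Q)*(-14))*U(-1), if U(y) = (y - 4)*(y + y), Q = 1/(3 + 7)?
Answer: -126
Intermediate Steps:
Q = 1/10 ≈ 0.10000
U(y) = 2*y*(-4 + y) (U(y) = (-4 + y)*(2*y) = 2*y*(-4 + y))
((1 - Q)*(-14))*U(-1) = ((1 - 1*1/10)*(-14))*(2*(-1)*(-4 - 1)) = ((1 - 1/10)*(-14))*(2*(-1)*(-5)) = ((9/10)*(-14))*10 = -63/5*10 = -126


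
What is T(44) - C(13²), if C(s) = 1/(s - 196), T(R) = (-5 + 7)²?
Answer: 109/27 ≈ 4.0370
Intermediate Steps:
T(R) = 4 (T(R) = 2² = 4)
C(s) = 1/(-196 + s)
T(44) - C(13²) = 4 - 1/(-196 + 13²) = 4 - 1/(-196 + 169) = 4 - 1/(-27) = 4 - 1*(-1/27) = 4 + 1/27 = 109/27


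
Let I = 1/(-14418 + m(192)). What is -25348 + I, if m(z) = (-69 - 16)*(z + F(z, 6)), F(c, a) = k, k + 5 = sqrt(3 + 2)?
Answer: -23290803092025/918841844 + 85*sqrt(5)/918841844 ≈ -25348.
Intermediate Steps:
k = -5 + sqrt(5) (k = -5 + sqrt(3 + 2) = -5 + sqrt(5) ≈ -2.7639)
F(c, a) = -5 + sqrt(5)
m(z) = 425 - 85*z - 85*sqrt(5) (m(z) = (-69 - 16)*(z + (-5 + sqrt(5))) = -85*(-5 + z + sqrt(5)) = 425 - 85*z - 85*sqrt(5))
I = 1/(-30313 - 85*sqrt(5)) (I = 1/(-14418 + (425 - 85*192 - 85*sqrt(5))) = 1/(-14418 + (425 - 16320 - 85*sqrt(5))) = 1/(-14418 + (-15895 - 85*sqrt(5))) = 1/(-30313 - 85*sqrt(5)) ≈ -3.2784e-5)
-25348 + I = -25348 + (-30313/918841844 + 85*sqrt(5)/918841844) = -23290803092025/918841844 + 85*sqrt(5)/918841844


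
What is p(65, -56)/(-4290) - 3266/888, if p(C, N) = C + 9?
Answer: -1173071/317460 ≈ -3.6952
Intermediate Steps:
p(C, N) = 9 + C
p(65, -56)/(-4290) - 3266/888 = (9 + 65)/(-4290) - 3266/888 = 74*(-1/4290) - 3266*1/888 = -37/2145 - 1633/444 = -1173071/317460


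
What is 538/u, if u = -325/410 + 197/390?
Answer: -4301310/2299 ≈ -1870.9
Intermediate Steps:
u = -2299/7995 (u = -325*1/410 + 197*(1/390) = -65/82 + 197/390 = -2299/7995 ≈ -0.28755)
538/u = 538/(-2299/7995) = 538*(-7995/2299) = -4301310/2299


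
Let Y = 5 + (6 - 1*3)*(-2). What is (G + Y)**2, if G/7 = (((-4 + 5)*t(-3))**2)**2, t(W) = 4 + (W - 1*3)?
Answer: 12321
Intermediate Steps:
t(W) = 1 + W (t(W) = 4 + (W - 3) = 4 + (-3 + W) = 1 + W)
Y = -1 (Y = 5 + (6 - 3)*(-2) = 5 + 3*(-2) = 5 - 6 = -1)
G = 112 (G = 7*(((-4 + 5)*(1 - 3))**2)**2 = 7*((1*(-2))**2)**2 = 7*((-2)**2)**2 = 7*4**2 = 7*16 = 112)
(G + Y)**2 = (112 - 1)**2 = 111**2 = 12321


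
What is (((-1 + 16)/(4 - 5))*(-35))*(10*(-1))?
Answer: -5250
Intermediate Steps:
(((-1 + 16)/(4 - 5))*(-35))*(10*(-1)) = ((15/(-1))*(-35))*(-10) = ((15*(-1))*(-35))*(-10) = -15*(-35)*(-10) = 525*(-10) = -5250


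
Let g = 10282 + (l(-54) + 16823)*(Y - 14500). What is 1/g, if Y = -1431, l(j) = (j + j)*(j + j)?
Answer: -1/453816115 ≈ -2.2035e-9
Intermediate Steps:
l(j) = 4*j**2 (l(j) = (2*j)*(2*j) = 4*j**2)
g = -453816115 (g = 10282 + (4*(-54)**2 + 16823)*(-1431 - 14500) = 10282 + (4*2916 + 16823)*(-15931) = 10282 + (11664 + 16823)*(-15931) = 10282 + 28487*(-15931) = 10282 - 453826397 = -453816115)
1/g = 1/(-453816115) = -1/453816115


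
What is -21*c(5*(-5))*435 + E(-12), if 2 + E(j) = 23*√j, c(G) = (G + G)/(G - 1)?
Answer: -228401/13 + 46*I*√3 ≈ -17569.0 + 79.674*I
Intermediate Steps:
c(G) = 2*G/(-1 + G) (c(G) = (2*G)/(-1 + G) = 2*G/(-1 + G))
E(j) = -2 + 23*√j
-21*c(5*(-5))*435 + E(-12) = -42*5*(-5)/(-1 + 5*(-5))*435 + (-2 + 23*√(-12)) = -42*(-25)/(-1 - 25)*435 + (-2 + 23*(2*I*√3)) = -42*(-25)/(-26)*435 + (-2 + 46*I*√3) = -42*(-25)*(-1)/26*435 + (-2 + 46*I*√3) = -21*25/13*435 + (-2 + 46*I*√3) = -525/13*435 + (-2 + 46*I*√3) = -228375/13 + (-2 + 46*I*√3) = -228401/13 + 46*I*√3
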